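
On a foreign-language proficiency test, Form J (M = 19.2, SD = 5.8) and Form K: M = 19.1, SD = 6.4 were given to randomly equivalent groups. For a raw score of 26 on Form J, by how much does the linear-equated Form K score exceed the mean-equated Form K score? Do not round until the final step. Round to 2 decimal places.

0.70

Mean-equated: 26 + (19.1 − 19.2) = 25.90
Linear-equated: (6.4/5.8)(26 − 19.2) + 19.1 = 26.603
Difference = 26.603 − 25.90 = 0.70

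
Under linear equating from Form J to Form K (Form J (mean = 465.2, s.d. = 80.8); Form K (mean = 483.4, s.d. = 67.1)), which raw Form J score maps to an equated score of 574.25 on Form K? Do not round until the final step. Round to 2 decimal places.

Invert y = (SD_Y/SD_X)(x − M_X) + M_Y:
x = (SD_X/SD_Y)(y − M_Y) + M_X = (80.8/67.1)(574.25 − 483.4) + 465.2
x = 1.204173 × 90.850 + 465.2 = 574.60

574.60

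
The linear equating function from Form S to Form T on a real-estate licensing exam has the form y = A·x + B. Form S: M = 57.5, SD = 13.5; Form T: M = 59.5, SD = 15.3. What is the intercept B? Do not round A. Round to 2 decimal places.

-5.67

A = SD_Y / SD_X = 15.3 / 13.5 = 1.133333
B = M_Y − A·M_X = 59.5 − 1.133333 × 57.5 = -5.67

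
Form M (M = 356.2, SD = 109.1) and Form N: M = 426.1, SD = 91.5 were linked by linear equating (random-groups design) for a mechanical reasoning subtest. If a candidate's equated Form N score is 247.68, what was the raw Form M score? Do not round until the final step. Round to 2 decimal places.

Invert y = (SD_Y/SD_X)(x − M_X) + M_Y:
x = (SD_X/SD_Y)(y − M_Y) + M_X = (109.1/91.5)(247.68 − 426.1) + 356.2
x = 1.192350 × -178.420 + 356.2 = 143.46

143.46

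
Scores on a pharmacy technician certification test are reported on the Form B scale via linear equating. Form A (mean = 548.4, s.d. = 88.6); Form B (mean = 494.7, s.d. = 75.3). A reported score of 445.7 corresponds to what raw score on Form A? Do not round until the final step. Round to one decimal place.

490.7

Invert y = (SD_Y/SD_X)(x − M_X) + M_Y:
x = (SD_X/SD_Y)(y − M_Y) + M_X = (88.6/75.3)(445.7 − 494.7) + 548.4
x = 1.176627 × -49.000 + 548.4 = 490.7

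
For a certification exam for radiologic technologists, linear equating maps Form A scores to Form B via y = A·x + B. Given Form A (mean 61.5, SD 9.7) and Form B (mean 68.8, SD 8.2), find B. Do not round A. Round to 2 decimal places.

A = SD_Y / SD_X = 8.2 / 9.7 = 0.845361
B = M_Y − A·M_X = 68.8 − 0.845361 × 61.5 = 16.81

16.81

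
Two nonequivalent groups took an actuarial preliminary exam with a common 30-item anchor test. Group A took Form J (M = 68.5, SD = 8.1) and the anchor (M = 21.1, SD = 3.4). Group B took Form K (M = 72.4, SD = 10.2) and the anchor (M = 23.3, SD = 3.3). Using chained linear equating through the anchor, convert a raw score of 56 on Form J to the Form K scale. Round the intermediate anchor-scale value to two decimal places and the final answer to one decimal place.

Form J → anchor (Group A): v = (3.4/8.1)(56 − 68.5) + 21.1 = 15.85
anchor → Form K (Group B): y = (10.2/3.3)(15.85 − 23.3) + 72.4 = 49.4

49.4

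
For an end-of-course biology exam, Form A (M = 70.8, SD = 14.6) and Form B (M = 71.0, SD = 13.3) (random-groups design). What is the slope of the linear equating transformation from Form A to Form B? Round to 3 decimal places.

A = SD_Y / SD_X = 13.3 / 14.6 = 0.911

0.911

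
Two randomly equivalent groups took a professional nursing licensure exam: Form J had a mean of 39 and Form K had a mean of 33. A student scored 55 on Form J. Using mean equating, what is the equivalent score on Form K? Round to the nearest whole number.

Mean equating: y = x + (M_Y − M_X) = 55 + (33 − 39) = 49

49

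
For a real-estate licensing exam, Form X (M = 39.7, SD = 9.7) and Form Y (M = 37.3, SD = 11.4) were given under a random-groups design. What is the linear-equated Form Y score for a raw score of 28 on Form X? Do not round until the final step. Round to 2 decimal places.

Linear equating: y = (SD_Y/SD_X)(x − M_X) + M_Y
y = (11.4/9.7)(28 − 39.7) + 37.3
y = 1.175258 × -11.7 + 37.3 = -13.7505 + 37.3 = 23.55

23.55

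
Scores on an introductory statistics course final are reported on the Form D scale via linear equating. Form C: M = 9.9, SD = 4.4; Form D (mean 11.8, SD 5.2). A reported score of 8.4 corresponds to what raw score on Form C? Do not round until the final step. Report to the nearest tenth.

7.0

Invert y = (SD_Y/SD_X)(x − M_X) + M_Y:
x = (SD_X/SD_Y)(y − M_Y) + M_X = (4.4/5.2)(8.4 − 11.8) + 9.9
x = 0.846154 × -3.400 + 9.9 = 7.0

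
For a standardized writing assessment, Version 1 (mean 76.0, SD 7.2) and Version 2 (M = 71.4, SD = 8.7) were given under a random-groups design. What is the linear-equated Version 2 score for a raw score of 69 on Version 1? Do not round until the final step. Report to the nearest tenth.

Linear equating: y = (SD_Y/SD_X)(x − M_X) + M_Y
y = (8.7/7.2)(69 − 76.0) + 71.4
y = 1.208333 × -7.0 + 71.4 = -8.4583 + 71.4 = 62.9

62.9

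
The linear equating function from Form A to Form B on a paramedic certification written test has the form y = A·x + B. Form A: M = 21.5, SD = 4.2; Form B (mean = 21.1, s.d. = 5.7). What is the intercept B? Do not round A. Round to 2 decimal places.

-8.08

A = SD_Y / SD_X = 5.7 / 4.2 = 1.357143
B = M_Y − A·M_X = 21.1 − 1.357143 × 21.5 = -8.08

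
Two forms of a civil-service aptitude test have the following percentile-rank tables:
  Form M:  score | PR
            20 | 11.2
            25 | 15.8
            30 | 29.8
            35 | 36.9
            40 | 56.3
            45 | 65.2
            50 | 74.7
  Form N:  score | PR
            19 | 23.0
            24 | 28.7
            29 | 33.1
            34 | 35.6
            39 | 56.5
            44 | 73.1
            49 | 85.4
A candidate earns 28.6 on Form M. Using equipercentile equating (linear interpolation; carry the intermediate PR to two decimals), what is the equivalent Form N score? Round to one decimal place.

PR of 28.6 on Form M: 15.8 + (28.6 − 25)/(30 − 25) × (29.8 − 15.8) = 25.88
On Form N, PR 25.88 falls between score 19 (PR 23.0) and 24 (PR 28.7).
Interpolate: 19 + (25.88 − 23.0)/(28.7 − 23.0) × (24 − 19) = 21.5

21.5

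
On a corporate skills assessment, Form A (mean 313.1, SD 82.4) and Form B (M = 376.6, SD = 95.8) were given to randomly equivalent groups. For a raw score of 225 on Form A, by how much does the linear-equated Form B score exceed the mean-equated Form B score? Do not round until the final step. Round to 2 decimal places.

Mean-equated: 225 + (376.6 − 313.1) = 288.50
Linear-equated: (95.8/82.4)(225 − 313.1) + 376.6 = 274.173
Difference = 274.173 − 288.50 = -14.33

-14.33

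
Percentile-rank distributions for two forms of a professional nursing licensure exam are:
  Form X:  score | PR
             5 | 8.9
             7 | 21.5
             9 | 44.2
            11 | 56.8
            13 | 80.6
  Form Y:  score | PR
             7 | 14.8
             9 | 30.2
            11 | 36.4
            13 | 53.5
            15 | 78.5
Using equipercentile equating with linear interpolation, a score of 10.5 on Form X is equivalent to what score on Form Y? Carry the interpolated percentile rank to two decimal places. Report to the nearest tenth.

PR of 10.5 on Form X: 44.2 + (10.5 − 9)/(11 − 9) × (56.8 − 44.2) = 53.65
On Form Y, PR 53.65 falls between score 13 (PR 53.5) and 15 (PR 78.5).
Interpolate: 13 + (53.65 − 53.5)/(78.5 − 53.5) × (15 − 13) = 13.0

13.0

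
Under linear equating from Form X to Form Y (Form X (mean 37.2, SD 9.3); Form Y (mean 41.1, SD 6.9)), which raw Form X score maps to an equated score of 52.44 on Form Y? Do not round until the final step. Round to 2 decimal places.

Invert y = (SD_Y/SD_X)(x − M_X) + M_Y:
x = (SD_X/SD_Y)(y − M_Y) + M_X = (9.3/6.9)(52.44 − 41.1) + 37.2
x = 1.347826 × 11.340 + 37.2 = 52.48

52.48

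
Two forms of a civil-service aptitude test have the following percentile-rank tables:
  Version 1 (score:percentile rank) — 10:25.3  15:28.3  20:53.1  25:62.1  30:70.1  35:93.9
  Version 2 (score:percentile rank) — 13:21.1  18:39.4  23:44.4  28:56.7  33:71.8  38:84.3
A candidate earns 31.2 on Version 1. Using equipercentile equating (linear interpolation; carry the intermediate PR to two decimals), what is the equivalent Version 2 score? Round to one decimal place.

PR of 31.2 on Version 1: 70.1 + (31.2 − 30)/(35 − 30) × (93.9 − 70.1) = 75.81
On Version 2, PR 75.81 falls between score 33 (PR 71.8) and 38 (PR 84.3).
Interpolate: 33 + (75.81 − 71.8)/(84.3 − 71.8) × (38 − 33) = 34.6

34.6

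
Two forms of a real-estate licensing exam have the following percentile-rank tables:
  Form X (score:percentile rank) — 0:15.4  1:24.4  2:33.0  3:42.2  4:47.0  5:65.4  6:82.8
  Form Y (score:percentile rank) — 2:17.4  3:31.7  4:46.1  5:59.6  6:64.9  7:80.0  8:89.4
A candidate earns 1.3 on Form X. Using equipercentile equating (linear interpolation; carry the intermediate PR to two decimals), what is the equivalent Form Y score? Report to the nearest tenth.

2.7

PR of 1.3 on Form X: 24.4 + (1.3 − 1)/(2 − 1) × (33.0 − 24.4) = 26.98
On Form Y, PR 26.98 falls between score 2 (PR 17.4) and 3 (PR 31.7).
Interpolate: 2 + (26.98 − 17.4)/(31.7 − 17.4) × (3 − 2) = 2.7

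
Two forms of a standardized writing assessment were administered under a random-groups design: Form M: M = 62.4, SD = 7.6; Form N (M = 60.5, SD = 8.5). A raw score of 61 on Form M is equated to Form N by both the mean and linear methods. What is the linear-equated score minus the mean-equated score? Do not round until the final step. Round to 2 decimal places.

Mean-equated: 61 + (60.5 − 62.4) = 59.10
Linear-equated: (8.5/7.6)(61 − 62.4) + 60.5 = 58.934
Difference = 58.934 − 59.10 = -0.17

-0.17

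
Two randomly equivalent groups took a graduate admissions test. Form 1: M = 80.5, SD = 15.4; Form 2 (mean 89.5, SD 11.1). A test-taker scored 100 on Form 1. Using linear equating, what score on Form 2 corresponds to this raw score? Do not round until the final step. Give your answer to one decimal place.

Linear equating: y = (SD_Y/SD_X)(x − M_X) + M_Y
y = (11.1/15.4)(100 − 80.5) + 89.5
y = 0.720779 × 19.5 + 89.5 = 14.0552 + 89.5 = 103.6

103.6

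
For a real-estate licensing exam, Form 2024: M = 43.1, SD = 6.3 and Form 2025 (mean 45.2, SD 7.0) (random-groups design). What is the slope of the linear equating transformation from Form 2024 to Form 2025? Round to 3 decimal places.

A = SD_Y / SD_X = 7.0 / 6.3 = 1.111

1.111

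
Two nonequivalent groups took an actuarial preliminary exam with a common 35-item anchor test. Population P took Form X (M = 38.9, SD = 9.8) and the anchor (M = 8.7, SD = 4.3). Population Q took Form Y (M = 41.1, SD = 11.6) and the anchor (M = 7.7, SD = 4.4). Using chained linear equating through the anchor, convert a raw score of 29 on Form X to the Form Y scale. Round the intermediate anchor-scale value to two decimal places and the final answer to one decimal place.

32.3

Form X → anchor (Population P): v = (4.3/9.8)(29 − 38.9) + 8.7 = 4.36
anchor → Form Y (Population Q): y = (11.6/4.4)(4.36 − 7.7) + 41.1 = 32.3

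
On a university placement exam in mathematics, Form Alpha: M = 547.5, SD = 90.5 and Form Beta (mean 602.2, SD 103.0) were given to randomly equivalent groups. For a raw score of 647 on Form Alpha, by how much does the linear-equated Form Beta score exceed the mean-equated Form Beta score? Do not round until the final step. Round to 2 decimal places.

13.74

Mean-equated: 647 + (602.2 − 547.5) = 701.70
Linear-equated: (103.0/90.5)(647 − 547.5) + 602.2 = 715.443
Difference = 715.443 − 701.70 = 13.74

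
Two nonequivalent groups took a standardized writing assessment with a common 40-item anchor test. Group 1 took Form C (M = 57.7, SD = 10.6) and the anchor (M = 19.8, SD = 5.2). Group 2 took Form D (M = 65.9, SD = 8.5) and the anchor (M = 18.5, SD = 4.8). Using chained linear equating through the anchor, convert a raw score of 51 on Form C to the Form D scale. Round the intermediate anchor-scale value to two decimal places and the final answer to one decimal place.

62.4

Form C → anchor (Group 1): v = (5.2/10.6)(51 − 57.7) + 19.8 = 16.51
anchor → Form D (Group 2): y = (8.5/4.8)(16.51 − 18.5) + 65.9 = 62.4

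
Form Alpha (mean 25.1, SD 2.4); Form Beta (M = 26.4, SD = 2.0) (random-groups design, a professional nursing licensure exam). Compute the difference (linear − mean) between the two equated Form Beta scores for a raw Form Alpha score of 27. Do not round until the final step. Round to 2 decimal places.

-0.32

Mean-equated: 27 + (26.4 − 25.1) = 28.30
Linear-equated: (2.0/2.4)(27 − 25.1) + 26.4 = 27.983
Difference = 27.983 − 28.30 = -0.32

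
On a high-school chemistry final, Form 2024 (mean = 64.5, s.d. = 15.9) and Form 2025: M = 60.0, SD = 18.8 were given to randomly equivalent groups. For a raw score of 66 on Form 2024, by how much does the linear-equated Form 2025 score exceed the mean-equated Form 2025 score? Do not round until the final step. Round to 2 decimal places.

0.27

Mean-equated: 66 + (60.0 − 64.5) = 61.50
Linear-equated: (18.8/15.9)(66 − 64.5) + 60.0 = 61.774
Difference = 61.774 − 61.50 = 0.27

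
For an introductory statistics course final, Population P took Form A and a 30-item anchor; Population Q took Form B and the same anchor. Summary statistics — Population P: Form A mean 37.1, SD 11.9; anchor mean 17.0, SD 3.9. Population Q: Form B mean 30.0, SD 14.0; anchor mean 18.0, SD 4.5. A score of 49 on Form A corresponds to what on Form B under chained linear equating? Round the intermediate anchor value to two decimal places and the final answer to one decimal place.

Form A → anchor (Population P): v = (3.9/11.9)(49 − 37.1) + 17.0 = 20.90
anchor → Form B (Population Q): y = (14.0/4.5)(20.90 − 18.0) + 30.0 = 39.0

39.0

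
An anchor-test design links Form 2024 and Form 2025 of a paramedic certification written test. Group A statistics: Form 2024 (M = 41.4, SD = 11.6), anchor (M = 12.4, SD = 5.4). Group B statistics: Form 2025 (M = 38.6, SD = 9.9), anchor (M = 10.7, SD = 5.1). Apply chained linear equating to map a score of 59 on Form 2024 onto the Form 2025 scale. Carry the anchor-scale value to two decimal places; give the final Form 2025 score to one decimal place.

57.8

Form 2024 → anchor (Group A): v = (5.4/11.6)(59 − 41.4) + 12.4 = 20.59
anchor → Form 2025 (Group B): y = (9.9/5.1)(20.59 − 10.7) + 38.6 = 57.8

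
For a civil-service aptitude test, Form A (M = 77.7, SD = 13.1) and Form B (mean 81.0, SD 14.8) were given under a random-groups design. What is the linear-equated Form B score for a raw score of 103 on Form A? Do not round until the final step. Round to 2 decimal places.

109.58

Linear equating: y = (SD_Y/SD_X)(x − M_X) + M_Y
y = (14.8/13.1)(103 − 77.7) + 81.0
y = 1.129771 × 25.3 + 81.0 = 28.5832 + 81.0 = 109.58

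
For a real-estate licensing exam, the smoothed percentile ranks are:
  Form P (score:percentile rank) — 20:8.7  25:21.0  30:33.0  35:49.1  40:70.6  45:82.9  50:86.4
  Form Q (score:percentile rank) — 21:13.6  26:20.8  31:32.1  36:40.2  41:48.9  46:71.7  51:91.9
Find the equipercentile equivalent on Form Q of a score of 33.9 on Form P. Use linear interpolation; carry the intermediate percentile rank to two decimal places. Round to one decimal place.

39.1

PR of 33.9 on Form P: 33.0 + (33.9 − 30)/(35 − 30) × (49.1 − 33.0) = 45.56
On Form Q, PR 45.56 falls between score 36 (PR 40.2) and 41 (PR 48.9).
Interpolate: 36 + (45.56 − 40.2)/(48.9 − 40.2) × (41 − 36) = 39.1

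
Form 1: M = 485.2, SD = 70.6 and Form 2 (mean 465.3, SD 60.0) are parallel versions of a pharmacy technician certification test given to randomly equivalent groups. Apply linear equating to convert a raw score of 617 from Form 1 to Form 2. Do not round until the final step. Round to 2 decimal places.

577.31

Linear equating: y = (SD_Y/SD_X)(x − M_X) + M_Y
y = (60.0/70.6)(617 − 485.2) + 465.3
y = 0.849858 × 131.8 + 465.3 = 112.0113 + 465.3 = 577.31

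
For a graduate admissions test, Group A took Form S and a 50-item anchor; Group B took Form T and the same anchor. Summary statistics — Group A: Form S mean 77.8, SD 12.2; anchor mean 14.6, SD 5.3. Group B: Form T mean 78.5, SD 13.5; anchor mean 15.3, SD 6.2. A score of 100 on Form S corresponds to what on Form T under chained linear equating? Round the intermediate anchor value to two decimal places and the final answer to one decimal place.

98.0

Form S → anchor (Group A): v = (5.3/12.2)(100 − 77.8) + 14.6 = 24.24
anchor → Form T (Group B): y = (13.5/6.2)(24.24 − 15.3) + 78.5 = 98.0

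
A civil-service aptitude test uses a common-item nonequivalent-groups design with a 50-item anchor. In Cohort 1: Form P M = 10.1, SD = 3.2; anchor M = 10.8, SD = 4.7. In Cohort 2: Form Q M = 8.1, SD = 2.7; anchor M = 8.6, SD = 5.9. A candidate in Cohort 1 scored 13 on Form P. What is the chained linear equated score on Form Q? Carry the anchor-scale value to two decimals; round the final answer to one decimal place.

Form P → anchor (Cohort 1): v = (4.7/3.2)(13 − 10.1) + 10.8 = 15.06
anchor → Form Q (Cohort 2): y = (2.7/5.9)(15.06 − 8.6) + 8.1 = 11.1

11.1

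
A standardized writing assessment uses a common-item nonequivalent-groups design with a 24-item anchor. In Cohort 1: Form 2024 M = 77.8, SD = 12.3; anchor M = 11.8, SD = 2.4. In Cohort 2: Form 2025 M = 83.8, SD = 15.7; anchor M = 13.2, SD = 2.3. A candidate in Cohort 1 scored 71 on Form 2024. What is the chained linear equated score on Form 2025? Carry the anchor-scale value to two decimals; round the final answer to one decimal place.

Form 2024 → anchor (Cohort 1): v = (2.4/12.3)(71 − 77.8) + 11.8 = 10.47
anchor → Form 2025 (Cohort 2): y = (15.7/2.3)(10.47 − 13.2) + 83.8 = 65.2

65.2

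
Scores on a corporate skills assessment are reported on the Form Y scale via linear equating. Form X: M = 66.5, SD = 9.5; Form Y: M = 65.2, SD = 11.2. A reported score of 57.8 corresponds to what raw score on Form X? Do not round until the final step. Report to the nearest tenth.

60.2

Invert y = (SD_Y/SD_X)(x − M_X) + M_Y:
x = (SD_X/SD_Y)(y − M_Y) + M_X = (9.5/11.2)(57.8 − 65.2) + 66.5
x = 0.848214 × -7.400 + 66.5 = 60.2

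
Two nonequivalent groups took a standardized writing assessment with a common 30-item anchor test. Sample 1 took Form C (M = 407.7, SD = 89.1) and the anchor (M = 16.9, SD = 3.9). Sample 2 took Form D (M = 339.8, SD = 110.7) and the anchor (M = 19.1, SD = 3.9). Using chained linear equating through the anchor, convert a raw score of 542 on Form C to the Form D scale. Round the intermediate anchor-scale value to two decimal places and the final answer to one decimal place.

Form C → anchor (Sample 1): v = (3.9/89.1)(542 − 407.7) + 16.9 = 22.78
anchor → Form D (Sample 2): y = (110.7/3.9)(22.78 − 19.1) + 339.8 = 444.3

444.3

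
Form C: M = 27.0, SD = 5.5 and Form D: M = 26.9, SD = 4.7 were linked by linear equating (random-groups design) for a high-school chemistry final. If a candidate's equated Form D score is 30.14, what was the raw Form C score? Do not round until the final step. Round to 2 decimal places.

30.79

Invert y = (SD_Y/SD_X)(x − M_X) + M_Y:
x = (SD_X/SD_Y)(y − M_Y) + M_X = (5.5/4.7)(30.14 − 26.9) + 27.0
x = 1.170213 × 3.240 + 27.0 = 30.79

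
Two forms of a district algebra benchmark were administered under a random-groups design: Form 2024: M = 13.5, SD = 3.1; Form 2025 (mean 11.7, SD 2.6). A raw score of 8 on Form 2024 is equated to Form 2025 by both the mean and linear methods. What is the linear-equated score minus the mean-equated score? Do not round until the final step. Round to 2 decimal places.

Mean-equated: 8 + (11.7 − 13.5) = 6.20
Linear-equated: (2.6/3.1)(8 − 13.5) + 11.7 = 7.087
Difference = 7.087 − 6.20 = 0.89

0.89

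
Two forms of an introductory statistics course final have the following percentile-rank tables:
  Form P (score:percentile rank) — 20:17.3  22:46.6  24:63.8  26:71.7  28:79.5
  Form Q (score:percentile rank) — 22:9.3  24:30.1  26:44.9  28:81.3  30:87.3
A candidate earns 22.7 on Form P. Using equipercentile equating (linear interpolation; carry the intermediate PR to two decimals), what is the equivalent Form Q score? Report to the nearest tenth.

26.4

PR of 22.7 on Form P: 46.6 + (22.7 − 22)/(24 − 22) × (63.8 − 46.6) = 52.62
On Form Q, PR 52.62 falls between score 26 (PR 44.9) and 28 (PR 81.3).
Interpolate: 26 + (52.62 − 44.9)/(81.3 − 44.9) × (28 − 26) = 26.4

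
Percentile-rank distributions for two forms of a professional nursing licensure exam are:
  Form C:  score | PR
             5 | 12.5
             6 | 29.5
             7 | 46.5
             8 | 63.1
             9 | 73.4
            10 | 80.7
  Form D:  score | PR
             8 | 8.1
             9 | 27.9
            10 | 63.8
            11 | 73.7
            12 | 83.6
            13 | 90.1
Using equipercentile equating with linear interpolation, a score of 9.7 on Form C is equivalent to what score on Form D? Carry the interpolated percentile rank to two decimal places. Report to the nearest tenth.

11.5

PR of 9.7 on Form C: 73.4 + (9.7 − 9)/(10 − 9) × (80.7 − 73.4) = 78.51
On Form D, PR 78.51 falls between score 11 (PR 73.7) and 12 (PR 83.6).
Interpolate: 11 + (78.51 − 73.7)/(83.6 − 73.7) × (12 − 11) = 11.5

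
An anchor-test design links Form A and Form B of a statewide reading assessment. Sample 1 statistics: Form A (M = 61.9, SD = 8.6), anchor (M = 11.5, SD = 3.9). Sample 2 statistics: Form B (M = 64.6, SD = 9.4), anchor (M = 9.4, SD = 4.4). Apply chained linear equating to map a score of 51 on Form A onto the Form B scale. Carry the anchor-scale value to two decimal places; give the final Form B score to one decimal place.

Form A → anchor (Sample 1): v = (3.9/8.6)(51 − 61.9) + 11.5 = 6.56
anchor → Form B (Sample 2): y = (9.4/4.4)(6.56 − 9.4) + 64.6 = 58.5

58.5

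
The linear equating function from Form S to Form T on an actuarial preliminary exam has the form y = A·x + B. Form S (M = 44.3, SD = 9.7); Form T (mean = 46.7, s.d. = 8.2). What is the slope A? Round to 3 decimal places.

0.845

A = SD_Y / SD_X = 8.2 / 9.7 = 0.845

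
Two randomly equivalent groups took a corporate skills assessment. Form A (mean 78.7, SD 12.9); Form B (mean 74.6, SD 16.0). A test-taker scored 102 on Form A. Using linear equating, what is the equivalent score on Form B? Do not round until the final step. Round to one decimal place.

103.5

Linear equating: y = (SD_Y/SD_X)(x − M_X) + M_Y
y = (16.0/12.9)(102 − 78.7) + 74.6
y = 1.240310 × 23.3 + 74.6 = 28.8992 + 74.6 = 103.5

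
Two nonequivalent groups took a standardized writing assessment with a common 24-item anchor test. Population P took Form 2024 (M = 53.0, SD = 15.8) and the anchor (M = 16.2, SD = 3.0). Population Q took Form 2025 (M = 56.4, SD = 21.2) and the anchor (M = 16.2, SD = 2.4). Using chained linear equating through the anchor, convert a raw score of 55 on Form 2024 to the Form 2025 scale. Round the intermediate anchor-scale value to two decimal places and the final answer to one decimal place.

Form 2024 → anchor (Population P): v = (3.0/15.8)(55 − 53.0) + 16.2 = 16.58
anchor → Form 2025 (Population Q): y = (21.2/2.4)(16.58 − 16.2) + 56.4 = 59.8

59.8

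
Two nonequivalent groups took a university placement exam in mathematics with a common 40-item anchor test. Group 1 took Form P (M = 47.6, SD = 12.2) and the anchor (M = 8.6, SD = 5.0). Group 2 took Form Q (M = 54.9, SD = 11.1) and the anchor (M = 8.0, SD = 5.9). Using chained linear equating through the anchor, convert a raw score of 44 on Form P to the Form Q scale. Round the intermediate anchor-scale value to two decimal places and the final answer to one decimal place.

53.2

Form P → anchor (Group 1): v = (5.0/12.2)(44 − 47.6) + 8.6 = 7.12
anchor → Form Q (Group 2): y = (11.1/5.9)(7.12 − 8.0) + 54.9 = 53.2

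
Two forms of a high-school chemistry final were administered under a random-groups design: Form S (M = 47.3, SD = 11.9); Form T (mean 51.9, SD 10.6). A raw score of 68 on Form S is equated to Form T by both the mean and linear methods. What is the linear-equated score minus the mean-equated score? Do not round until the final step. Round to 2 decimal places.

-2.26

Mean-equated: 68 + (51.9 − 47.3) = 72.60
Linear-equated: (10.6/11.9)(68 − 47.3) + 51.9 = 70.339
Difference = 70.339 − 72.60 = -2.26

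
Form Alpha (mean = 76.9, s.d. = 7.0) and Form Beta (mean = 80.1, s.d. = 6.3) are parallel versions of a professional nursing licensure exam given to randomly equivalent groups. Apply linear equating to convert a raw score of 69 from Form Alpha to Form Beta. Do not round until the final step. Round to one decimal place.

Linear equating: y = (SD_Y/SD_X)(x − M_X) + M_Y
y = (6.3/7.0)(69 − 76.9) + 80.1
y = 0.900000 × -7.9 + 80.1 = -7.1100 + 80.1 = 73.0

73.0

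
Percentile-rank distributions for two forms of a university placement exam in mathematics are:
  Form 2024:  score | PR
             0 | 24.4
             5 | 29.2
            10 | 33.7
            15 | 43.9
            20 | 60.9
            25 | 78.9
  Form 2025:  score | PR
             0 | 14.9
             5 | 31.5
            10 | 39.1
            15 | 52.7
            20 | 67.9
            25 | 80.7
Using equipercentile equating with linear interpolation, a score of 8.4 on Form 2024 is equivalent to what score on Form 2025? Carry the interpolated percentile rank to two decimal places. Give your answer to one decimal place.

5.5

PR of 8.4 on Form 2024: 29.2 + (8.4 − 5)/(10 − 5) × (33.7 − 29.2) = 32.26
On Form 2025, PR 32.26 falls between score 5 (PR 31.5) and 10 (PR 39.1).
Interpolate: 5 + (32.26 − 31.5)/(39.1 − 31.5) × (10 − 5) = 5.5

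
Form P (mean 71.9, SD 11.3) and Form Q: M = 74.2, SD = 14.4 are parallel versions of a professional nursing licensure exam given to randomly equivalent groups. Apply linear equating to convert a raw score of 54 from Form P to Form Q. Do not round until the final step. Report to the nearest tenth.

Linear equating: y = (SD_Y/SD_X)(x − M_X) + M_Y
y = (14.4/11.3)(54 − 71.9) + 74.2
y = 1.274336 × -17.9 + 74.2 = -22.8106 + 74.2 = 51.4

51.4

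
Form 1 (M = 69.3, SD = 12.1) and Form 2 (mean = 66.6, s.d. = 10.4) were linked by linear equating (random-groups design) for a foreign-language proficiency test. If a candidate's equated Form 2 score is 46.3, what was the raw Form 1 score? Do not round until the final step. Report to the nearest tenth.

Invert y = (SD_Y/SD_X)(x − M_X) + M_Y:
x = (SD_X/SD_Y)(y − M_Y) + M_X = (12.1/10.4)(46.3 − 66.6) + 69.3
x = 1.163462 × -20.300 + 69.3 = 45.7

45.7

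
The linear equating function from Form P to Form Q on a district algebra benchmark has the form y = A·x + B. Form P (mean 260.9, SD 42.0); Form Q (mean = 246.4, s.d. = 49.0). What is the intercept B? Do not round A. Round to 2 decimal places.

-57.98

A = SD_Y / SD_X = 49.0 / 42.0 = 1.166667
B = M_Y − A·M_X = 246.4 − 1.166667 × 260.9 = -57.98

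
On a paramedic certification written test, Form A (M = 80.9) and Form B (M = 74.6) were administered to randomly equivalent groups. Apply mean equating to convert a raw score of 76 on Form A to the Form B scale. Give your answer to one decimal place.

69.7

Mean equating: y = x + (M_Y − M_X) = 76 + (74.6 − 80.9) = 69.7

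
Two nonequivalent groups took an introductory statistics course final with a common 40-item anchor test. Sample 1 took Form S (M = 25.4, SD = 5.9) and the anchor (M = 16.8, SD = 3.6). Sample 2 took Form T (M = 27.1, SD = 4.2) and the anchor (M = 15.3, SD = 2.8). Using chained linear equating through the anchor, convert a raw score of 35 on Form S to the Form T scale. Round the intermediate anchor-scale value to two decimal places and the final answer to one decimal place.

38.1

Form S → anchor (Sample 1): v = (3.6/5.9)(35 − 25.4) + 16.8 = 22.66
anchor → Form T (Sample 2): y = (4.2/2.8)(22.66 − 15.3) + 27.1 = 38.1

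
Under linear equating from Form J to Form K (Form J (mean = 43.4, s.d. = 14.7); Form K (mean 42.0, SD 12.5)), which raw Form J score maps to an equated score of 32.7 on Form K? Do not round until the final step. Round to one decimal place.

Invert y = (SD_Y/SD_X)(x − M_X) + M_Y:
x = (SD_X/SD_Y)(y − M_Y) + M_X = (14.7/12.5)(32.7 − 42.0) + 43.4
x = 1.176000 × -9.300 + 43.4 = 32.5

32.5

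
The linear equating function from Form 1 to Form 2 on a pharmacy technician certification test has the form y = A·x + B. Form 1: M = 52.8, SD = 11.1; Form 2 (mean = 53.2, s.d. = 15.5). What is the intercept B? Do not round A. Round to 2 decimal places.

A = SD_Y / SD_X = 15.5 / 11.1 = 1.396396
B = M_Y − A·M_X = 53.2 − 1.396396 × 52.8 = -20.53

-20.53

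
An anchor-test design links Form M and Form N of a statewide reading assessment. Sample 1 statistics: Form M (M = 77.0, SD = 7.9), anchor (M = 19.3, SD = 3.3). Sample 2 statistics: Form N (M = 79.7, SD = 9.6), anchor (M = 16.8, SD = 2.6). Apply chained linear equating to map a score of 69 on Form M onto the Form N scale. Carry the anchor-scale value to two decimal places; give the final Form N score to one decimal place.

76.6

Form M → anchor (Sample 1): v = (3.3/7.9)(69 − 77.0) + 19.3 = 15.96
anchor → Form N (Sample 2): y = (9.6/2.6)(15.96 − 16.8) + 79.7 = 76.6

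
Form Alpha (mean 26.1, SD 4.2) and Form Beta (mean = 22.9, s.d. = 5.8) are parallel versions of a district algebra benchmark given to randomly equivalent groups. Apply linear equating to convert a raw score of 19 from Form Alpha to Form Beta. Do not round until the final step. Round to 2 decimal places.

Linear equating: y = (SD_Y/SD_X)(x − M_X) + M_Y
y = (5.8/4.2)(19 − 26.1) + 22.9
y = 1.380952 × -7.1 + 22.9 = -9.8048 + 22.9 = 13.10

13.10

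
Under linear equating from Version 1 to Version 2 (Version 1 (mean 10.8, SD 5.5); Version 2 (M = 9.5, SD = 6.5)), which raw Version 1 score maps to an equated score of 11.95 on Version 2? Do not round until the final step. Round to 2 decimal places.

12.87

Invert y = (SD_Y/SD_X)(x − M_X) + M_Y:
x = (SD_X/SD_Y)(y − M_Y) + M_X = (5.5/6.5)(11.95 − 9.5) + 10.8
x = 0.846154 × 2.450 + 10.8 = 12.87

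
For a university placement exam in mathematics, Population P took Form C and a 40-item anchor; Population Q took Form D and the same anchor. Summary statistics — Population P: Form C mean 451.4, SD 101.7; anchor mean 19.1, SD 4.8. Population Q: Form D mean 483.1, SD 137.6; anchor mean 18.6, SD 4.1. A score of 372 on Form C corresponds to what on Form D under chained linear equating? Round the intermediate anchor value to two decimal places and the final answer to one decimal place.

374.0

Form C → anchor (Population P): v = (4.8/101.7)(372 − 451.4) + 19.1 = 15.35
anchor → Form D (Population Q): y = (137.6/4.1)(15.35 − 18.6) + 483.1 = 374.0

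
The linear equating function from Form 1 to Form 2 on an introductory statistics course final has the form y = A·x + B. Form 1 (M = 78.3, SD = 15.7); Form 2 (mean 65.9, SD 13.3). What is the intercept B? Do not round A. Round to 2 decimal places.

A = SD_Y / SD_X = 13.3 / 15.7 = 0.847134
B = M_Y − A·M_X = 65.9 − 0.847134 × 78.3 = -0.43

-0.43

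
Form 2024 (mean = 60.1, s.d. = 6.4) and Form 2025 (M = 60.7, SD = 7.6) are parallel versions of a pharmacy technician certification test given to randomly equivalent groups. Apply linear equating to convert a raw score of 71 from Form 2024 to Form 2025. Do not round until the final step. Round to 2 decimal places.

Linear equating: y = (SD_Y/SD_X)(x − M_X) + M_Y
y = (7.6/6.4)(71 − 60.1) + 60.7
y = 1.187500 × 10.9 + 60.7 = 12.9437 + 60.7 = 73.64

73.64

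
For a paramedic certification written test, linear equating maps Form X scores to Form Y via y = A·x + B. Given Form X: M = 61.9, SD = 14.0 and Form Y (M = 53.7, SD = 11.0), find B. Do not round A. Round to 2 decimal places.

5.06

A = SD_Y / SD_X = 11.0 / 14.0 = 0.785714
B = M_Y − A·M_X = 53.7 − 0.785714 × 61.9 = 5.06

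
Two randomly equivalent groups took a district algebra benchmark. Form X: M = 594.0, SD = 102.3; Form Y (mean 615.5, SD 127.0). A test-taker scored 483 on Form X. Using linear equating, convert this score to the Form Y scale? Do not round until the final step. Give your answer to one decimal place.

477.7

Linear equating: y = (SD_Y/SD_X)(x − M_X) + M_Y
y = (127.0/102.3)(483 − 594.0) + 615.5
y = 1.241447 × -111.0 + 615.5 = -137.8006 + 615.5 = 477.7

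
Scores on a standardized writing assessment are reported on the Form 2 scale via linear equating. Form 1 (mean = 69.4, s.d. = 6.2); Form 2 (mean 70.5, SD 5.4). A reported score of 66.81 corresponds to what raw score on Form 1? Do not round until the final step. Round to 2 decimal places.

65.16

Invert y = (SD_Y/SD_X)(x − M_X) + M_Y:
x = (SD_X/SD_Y)(y − M_Y) + M_X = (6.2/5.4)(66.81 − 70.5) + 69.4
x = 1.148148 × -3.690 + 69.4 = 65.16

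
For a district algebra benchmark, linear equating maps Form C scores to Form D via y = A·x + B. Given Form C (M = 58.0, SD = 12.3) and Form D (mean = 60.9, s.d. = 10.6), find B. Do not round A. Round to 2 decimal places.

10.92

A = SD_Y / SD_X = 10.6 / 12.3 = 0.861789
B = M_Y − A·M_X = 60.9 − 0.861789 × 58.0 = 10.92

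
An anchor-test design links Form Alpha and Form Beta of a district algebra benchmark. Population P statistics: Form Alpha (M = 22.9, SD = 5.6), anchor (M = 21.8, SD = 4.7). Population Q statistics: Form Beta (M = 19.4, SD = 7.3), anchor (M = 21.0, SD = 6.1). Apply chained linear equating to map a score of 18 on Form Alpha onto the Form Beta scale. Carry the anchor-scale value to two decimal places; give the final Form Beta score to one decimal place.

15.4

Form Alpha → anchor (Population P): v = (4.7/5.6)(18 − 22.9) + 21.8 = 17.69
anchor → Form Beta (Population Q): y = (7.3/6.1)(17.69 − 21.0) + 19.4 = 15.4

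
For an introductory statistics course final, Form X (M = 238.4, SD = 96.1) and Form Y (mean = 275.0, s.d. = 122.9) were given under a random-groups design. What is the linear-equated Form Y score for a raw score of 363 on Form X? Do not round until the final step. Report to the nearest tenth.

434.3

Linear equating: y = (SD_Y/SD_X)(x − M_X) + M_Y
y = (122.9/96.1)(363 − 238.4) + 275.0
y = 1.278876 × 124.6 + 275.0 = 159.3480 + 275.0 = 434.3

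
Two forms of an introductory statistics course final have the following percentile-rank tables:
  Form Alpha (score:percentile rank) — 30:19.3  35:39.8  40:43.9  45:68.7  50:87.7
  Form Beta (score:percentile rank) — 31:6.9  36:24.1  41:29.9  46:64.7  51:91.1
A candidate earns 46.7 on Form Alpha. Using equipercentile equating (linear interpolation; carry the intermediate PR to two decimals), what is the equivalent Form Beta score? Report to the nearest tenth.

PR of 46.7 on Form Alpha: 68.7 + (46.7 − 45)/(50 − 45) × (87.7 − 68.7) = 75.16
On Form Beta, PR 75.16 falls between score 46 (PR 64.7) and 51 (PR 91.1).
Interpolate: 46 + (75.16 − 64.7)/(91.1 − 64.7) × (51 − 46) = 48.0

48.0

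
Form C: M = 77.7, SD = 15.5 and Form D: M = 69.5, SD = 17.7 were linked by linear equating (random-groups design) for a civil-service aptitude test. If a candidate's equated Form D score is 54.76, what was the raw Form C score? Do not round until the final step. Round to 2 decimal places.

Invert y = (SD_Y/SD_X)(x − M_X) + M_Y:
x = (SD_X/SD_Y)(y − M_Y) + M_X = (15.5/17.7)(54.76 − 69.5) + 77.7
x = 0.875706 × -14.740 + 77.7 = 64.79

64.79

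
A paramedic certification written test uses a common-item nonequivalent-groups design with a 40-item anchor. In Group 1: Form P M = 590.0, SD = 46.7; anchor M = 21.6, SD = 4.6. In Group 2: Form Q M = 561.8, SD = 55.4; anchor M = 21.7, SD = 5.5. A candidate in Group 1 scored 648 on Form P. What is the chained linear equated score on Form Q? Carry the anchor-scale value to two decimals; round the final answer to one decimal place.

Form P → anchor (Group 1): v = (4.6/46.7)(648 − 590.0) + 21.6 = 27.31
anchor → Form Q (Group 2): y = (55.4/5.5)(27.31 − 21.7) + 561.8 = 618.3

618.3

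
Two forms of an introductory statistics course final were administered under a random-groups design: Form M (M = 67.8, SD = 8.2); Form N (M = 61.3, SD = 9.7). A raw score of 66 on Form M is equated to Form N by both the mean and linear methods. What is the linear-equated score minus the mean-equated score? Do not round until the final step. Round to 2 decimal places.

Mean-equated: 66 + (61.3 − 67.8) = 59.50
Linear-equated: (9.7/8.2)(66 − 67.8) + 61.3 = 59.171
Difference = 59.171 − 59.50 = -0.33

-0.33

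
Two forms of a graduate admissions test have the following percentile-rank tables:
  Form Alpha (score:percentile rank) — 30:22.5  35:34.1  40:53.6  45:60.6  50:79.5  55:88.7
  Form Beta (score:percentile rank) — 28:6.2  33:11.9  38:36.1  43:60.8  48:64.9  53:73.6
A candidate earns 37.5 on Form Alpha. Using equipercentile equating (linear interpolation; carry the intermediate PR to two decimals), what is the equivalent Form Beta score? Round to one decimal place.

39.6

PR of 37.5 on Form Alpha: 34.1 + (37.5 − 35)/(40 − 35) × (53.6 − 34.1) = 43.85
On Form Beta, PR 43.85 falls between score 38 (PR 36.1) and 43 (PR 60.8).
Interpolate: 38 + (43.85 − 36.1)/(60.8 − 36.1) × (43 − 38) = 39.6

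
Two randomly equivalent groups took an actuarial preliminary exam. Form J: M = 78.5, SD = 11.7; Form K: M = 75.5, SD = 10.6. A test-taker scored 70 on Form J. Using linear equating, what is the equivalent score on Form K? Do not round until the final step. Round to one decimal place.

Linear equating: y = (SD_Y/SD_X)(x − M_X) + M_Y
y = (10.6/11.7)(70 − 78.5) + 75.5
y = 0.905983 × -8.5 + 75.5 = -7.7009 + 75.5 = 67.8

67.8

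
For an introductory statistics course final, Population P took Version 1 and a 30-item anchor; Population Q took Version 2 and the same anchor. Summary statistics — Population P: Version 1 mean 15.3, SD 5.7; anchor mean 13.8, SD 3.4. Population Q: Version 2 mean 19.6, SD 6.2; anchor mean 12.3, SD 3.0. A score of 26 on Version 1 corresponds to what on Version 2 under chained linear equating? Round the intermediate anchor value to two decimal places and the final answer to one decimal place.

35.9

Version 1 → anchor (Population P): v = (3.4/5.7)(26 − 15.3) + 13.8 = 20.18
anchor → Version 2 (Population Q): y = (6.2/3.0)(20.18 − 12.3) + 19.6 = 35.9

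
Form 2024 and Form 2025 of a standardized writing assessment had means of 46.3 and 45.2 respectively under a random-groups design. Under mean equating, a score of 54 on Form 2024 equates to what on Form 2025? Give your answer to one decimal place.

Mean equating: y = x + (M_Y − M_X) = 54 + (45.2 − 46.3) = 52.9

52.9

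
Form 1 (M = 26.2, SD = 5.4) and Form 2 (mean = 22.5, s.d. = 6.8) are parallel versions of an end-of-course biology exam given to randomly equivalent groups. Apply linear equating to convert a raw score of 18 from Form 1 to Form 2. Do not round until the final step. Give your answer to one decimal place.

Linear equating: y = (SD_Y/SD_X)(x − M_X) + M_Y
y = (6.8/5.4)(18 − 26.2) + 22.5
y = 1.259259 × -8.2 + 22.5 = -10.3259 + 22.5 = 12.2

12.2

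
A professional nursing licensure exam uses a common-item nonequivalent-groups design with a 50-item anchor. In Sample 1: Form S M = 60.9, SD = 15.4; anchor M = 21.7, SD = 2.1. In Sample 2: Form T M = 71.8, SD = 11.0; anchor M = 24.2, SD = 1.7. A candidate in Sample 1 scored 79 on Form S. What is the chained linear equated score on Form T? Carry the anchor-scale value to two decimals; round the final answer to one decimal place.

Form S → anchor (Sample 1): v = (2.1/15.4)(79 − 60.9) + 21.7 = 24.17
anchor → Form T (Sample 2): y = (11.0/1.7)(24.17 − 24.2) + 71.8 = 71.6

71.6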